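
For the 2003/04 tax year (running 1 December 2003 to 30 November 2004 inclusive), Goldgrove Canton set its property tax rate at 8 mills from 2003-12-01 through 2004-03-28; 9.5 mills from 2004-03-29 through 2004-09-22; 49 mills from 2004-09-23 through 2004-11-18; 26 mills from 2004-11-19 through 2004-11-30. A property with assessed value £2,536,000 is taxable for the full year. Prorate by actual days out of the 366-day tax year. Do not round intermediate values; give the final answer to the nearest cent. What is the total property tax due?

2003-12-01 to 2004-03-28: 119 days at 8 mills → £2,536,000 × 0.8% × 119/366 = £6,596.3716
2004-03-29 to 2004-09-22: 178 days at 9.5 mills → £2,536,000 × 0.95% × 178/366 = £11,716.8743
2004-09-23 to 2004-11-18: 57 days at 49 mills → £2,536,000 × 4.9% × 57/366 = £19,352.5902
2004-11-19 to 2004-11-30: 12 days at 26 mills → £2,536,000 × 2.6% × 12/366 = £2,161.8361
Total = £39,827.6721

£39,827.67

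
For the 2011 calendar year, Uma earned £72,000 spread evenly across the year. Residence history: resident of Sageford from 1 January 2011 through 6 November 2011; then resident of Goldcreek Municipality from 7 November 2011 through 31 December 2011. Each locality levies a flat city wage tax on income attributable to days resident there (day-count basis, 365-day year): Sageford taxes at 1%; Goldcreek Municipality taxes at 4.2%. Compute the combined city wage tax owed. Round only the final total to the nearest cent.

Sageford, 1 January – 6 November 2011: 310 days → £72,000 × 1% × 310/365 = £611.5068
Goldcreek Municipality, 7 November – 31 December 2011: 55 days → £72,000 × 4.2% × 55/365 = £455.6712
Total = £1,067.1781

£1,067.18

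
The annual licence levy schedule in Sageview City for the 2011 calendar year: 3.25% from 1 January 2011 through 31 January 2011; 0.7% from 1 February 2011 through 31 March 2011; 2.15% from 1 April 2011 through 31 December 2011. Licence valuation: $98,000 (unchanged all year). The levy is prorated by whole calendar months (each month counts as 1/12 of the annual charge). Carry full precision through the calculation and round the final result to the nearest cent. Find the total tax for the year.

$1,960.00

1 January – 31 January 2011: 1 month at 3.25% → $98,000 × 3.25% × 1/12 = $265.4167
1 February – 31 March 2011: 2 months at 0.7% → $98,000 × 0.7% × 2/12 = $114.3333
1 April – 31 December 2011: 9 months at 2.15% → $98,000 × 2.15% × 9/12 = $1,580.2500
Total = $1,960.0000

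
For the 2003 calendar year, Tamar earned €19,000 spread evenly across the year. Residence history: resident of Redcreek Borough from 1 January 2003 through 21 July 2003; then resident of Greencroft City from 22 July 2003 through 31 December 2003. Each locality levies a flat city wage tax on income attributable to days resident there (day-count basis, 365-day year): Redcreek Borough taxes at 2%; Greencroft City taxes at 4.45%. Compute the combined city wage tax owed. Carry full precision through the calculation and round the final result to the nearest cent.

Redcreek Borough, 1 January – 21 July 2003: 202 days → €19,000 × 2% × 202/365 = €210.3014
Greencroft City, 22 July – 31 December 2003: 163 days → €19,000 × 4.45% × 163/365 = €377.5795
Total = €587.8808

€587.88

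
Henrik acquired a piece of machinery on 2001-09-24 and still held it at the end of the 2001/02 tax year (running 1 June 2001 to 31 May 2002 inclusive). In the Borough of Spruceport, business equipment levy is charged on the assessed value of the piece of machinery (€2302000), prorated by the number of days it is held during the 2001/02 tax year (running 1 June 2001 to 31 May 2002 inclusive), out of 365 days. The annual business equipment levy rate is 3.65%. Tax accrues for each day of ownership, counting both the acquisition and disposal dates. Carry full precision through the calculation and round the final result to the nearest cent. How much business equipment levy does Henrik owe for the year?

Days held (2001-09-24 to 2002-05-31): 250 out of 365
Tax = €2302000 × 3.65% × 250/365 = €57550.0000

€57550.00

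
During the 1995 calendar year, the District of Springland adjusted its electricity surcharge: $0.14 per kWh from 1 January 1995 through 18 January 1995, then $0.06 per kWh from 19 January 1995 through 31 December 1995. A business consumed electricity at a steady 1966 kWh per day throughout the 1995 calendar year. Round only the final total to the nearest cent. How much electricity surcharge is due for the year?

1 January – 18 January 1995: 18 days × 1966 kWh/day = 35,388 kWh at $0.14/kWh → $4,954.32
19 January – 31 December 1995: 347 days × 1966 kWh/day = 682,202 kWh at $0.06/kWh → $40,932.12

$45,886.44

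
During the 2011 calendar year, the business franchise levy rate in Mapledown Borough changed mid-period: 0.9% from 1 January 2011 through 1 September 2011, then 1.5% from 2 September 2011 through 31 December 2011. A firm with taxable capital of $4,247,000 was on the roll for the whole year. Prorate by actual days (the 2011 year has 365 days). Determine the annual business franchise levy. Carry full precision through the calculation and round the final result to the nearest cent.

1 January – 1 September 2011: 244 days at 0.9% → $4,247,000 × 0.9% × 244/365 = $25,551.8137
2 September – 31 December 2011: 121 days at 1.5% → $4,247,000 × 1.5% × 121/365 = $21,118.6438
Total = $46,670.4575

$46,670.46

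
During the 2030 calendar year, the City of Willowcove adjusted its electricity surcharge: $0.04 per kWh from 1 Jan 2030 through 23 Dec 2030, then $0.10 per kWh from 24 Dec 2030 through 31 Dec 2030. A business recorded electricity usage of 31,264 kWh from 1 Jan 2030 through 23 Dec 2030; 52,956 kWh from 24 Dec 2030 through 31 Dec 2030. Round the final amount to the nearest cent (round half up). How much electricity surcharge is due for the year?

$6,546.16

1 Jan – 23 Dec 2030: 31,264 kWh at $0.04/kWh → $1,250.56
24 Dec – 31 Dec 2030: 52,956 kWh at $0.10/kWh → $5,295.60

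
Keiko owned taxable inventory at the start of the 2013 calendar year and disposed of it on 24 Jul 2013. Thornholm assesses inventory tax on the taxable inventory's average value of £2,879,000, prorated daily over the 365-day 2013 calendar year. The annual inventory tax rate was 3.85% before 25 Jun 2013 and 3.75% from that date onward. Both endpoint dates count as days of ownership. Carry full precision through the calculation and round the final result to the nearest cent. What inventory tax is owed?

1 Jan – 24 Jun 2013: 175 days at 3.85% → £2,879,000 × 3.85% × 175/365 = £53,143.1849
25 Jun – 24 Jul 2013: 30 days at 3.75% → £2,879,000 × 3.75% × 30/365 = £8,873.6301
Total = £62,016.8151

£62,016.82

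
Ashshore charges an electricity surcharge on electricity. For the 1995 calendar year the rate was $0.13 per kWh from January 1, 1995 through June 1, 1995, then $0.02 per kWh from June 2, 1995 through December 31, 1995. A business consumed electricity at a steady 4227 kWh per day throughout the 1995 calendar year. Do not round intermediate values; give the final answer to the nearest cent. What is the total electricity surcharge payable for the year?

$101,532.54

January 1 – June 1, 1995: 152 days × 4227 kWh/day = 642,504 kWh at $0.13/kWh → $83,525.52
June 2 – December 31, 1995: 213 days × 4227 kWh/day = 900,351 kWh at $0.02/kWh → $18,007.02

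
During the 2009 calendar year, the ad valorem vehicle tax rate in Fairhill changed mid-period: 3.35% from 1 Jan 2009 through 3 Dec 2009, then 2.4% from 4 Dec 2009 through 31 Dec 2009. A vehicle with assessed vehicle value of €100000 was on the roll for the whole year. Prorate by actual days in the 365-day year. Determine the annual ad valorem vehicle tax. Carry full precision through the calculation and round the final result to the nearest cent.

€3277.12

1 Jan – 3 Dec 2009: 337 days at 3.35% → €100000 × 3.35% × 337/365 = €3093.0137
4 Dec – 31 Dec 2009: 28 days at 2.4% → €100000 × 2.4% × 28/365 = €184.1096
Total = €3277.1233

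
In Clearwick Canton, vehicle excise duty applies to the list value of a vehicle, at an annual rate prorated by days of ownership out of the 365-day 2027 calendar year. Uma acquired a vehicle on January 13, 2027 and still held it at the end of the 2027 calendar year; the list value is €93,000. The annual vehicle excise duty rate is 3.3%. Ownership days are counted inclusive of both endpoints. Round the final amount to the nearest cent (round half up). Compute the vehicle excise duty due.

€2,968.10

Days held (January 13 – December 31, 2027): 353 out of 365
Tax = €93,000 × 3.3% × 353/365 = €2,968.1014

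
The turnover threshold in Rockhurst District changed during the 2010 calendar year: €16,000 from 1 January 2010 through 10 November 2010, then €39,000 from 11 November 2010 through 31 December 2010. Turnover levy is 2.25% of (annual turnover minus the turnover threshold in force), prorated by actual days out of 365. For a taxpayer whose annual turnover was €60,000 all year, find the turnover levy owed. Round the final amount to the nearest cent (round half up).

1 January – 10 November 2010: 314 days, exemption €16,000 → (€60,000 − €16,000) × 2.25% × 314/365 = €851.6712
11 November – 31 December 2010: 51 days, exemption €39,000 → (€60,000 − €39,000) × 2.25% × 51/365 = €66.0205
Total = €917.6918

€917.69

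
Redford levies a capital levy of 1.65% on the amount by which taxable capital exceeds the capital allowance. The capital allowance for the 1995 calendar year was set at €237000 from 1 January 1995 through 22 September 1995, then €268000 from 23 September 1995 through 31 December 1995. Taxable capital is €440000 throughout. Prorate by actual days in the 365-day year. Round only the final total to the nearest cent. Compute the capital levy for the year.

1 January – 22 September 1995: 265 days, exemption €237000 → (€440000 − €237000) × 1.65% × 265/365 = €2431.8288
23 September – 31 December 1995: 100 days, exemption €268000 → (€440000 − €268000) × 1.65% × 100/365 = €777.5342
Total = €3209.3630

€3209.36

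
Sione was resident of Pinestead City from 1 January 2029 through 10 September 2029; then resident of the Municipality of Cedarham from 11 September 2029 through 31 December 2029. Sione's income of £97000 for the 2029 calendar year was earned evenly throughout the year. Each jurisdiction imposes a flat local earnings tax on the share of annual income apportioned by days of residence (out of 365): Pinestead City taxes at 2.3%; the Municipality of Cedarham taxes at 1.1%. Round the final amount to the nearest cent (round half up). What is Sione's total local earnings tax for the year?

Pinestead City, 1 January – 10 September 2029: 253 days → £97000 × 2.3% × 253/365 = £1546.4192
The Municipality of Cedarham, 11 September – 31 December 2029: 112 days → £97000 × 1.1% × 112/365 = £327.4082
Total = £1873.8274

£1873.83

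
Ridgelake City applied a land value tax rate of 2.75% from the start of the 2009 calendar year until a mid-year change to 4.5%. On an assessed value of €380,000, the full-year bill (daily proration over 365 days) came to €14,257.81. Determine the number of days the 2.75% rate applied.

Let d = days at the first rate; then 365 − d days at the second rate.
€380,000 × [2.75%·d + 4.5%·(365−d)] / 365 = €14,257.81
Solving gives d = 156, so the new rate took effect on 6 Jun 2009.

156 days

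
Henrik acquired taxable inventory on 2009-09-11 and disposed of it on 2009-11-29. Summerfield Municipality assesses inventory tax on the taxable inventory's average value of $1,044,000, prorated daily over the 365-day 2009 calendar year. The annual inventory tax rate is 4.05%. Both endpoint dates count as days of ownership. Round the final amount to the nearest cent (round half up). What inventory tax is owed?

Days held (2009-09-11 to 2009-11-29): 80 out of 365
Tax = $1,044,000 × 4.05% × 80/365 = $9,267.2877

$9,267.29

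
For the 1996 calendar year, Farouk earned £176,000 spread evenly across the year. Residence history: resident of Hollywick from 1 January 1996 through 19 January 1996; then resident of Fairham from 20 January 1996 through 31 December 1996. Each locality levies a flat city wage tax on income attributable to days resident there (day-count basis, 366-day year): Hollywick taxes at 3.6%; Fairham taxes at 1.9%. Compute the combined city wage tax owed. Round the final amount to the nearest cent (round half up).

£3,499.32

Hollywick, 1 January – 19 January 1996: 19 days → £176,000 × 3.6% × 19/366 = £328.9180
Fairham, 20 January – 31 December 1996: 347 days → £176,000 × 1.9% × 347/366 = £3,170.4044
Total = £3,499.3224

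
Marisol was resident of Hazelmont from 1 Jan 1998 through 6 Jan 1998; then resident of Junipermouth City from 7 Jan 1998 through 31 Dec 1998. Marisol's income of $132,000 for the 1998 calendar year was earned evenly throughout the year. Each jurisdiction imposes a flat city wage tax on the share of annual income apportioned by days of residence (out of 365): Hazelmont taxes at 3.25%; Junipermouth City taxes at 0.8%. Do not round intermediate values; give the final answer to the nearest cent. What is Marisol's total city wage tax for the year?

$1,109.16

Hazelmont, 1 Jan – 6 Jan 1998: 6 days → $132,000 × 3.25% × 6/365 = $70.5205
Junipermouth City, 7 Jan – 31 Dec 1998: 359 days → $132,000 × 0.8% × 359/365 = $1,038.6411
Total = $1,109.1616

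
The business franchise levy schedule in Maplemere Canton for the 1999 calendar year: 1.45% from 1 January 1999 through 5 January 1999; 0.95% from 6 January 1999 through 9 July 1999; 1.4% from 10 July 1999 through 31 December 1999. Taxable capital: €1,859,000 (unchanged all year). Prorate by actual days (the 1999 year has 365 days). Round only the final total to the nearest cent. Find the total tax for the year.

1 January – 5 January 1999: 5 days at 1.45% → €1,859,000 × 1.45% × 5/365 = €369.2534
6 January – 9 July 1999: 185 days at 0.95% → €1,859,000 × 0.95% × 185/365 = €8,951.2123
10 July – 31 December 1999: 175 days at 1.4% → €1,859,000 × 1.4% × 175/365 = €12,478.2192
Total = €21,798.6849

€21,798.68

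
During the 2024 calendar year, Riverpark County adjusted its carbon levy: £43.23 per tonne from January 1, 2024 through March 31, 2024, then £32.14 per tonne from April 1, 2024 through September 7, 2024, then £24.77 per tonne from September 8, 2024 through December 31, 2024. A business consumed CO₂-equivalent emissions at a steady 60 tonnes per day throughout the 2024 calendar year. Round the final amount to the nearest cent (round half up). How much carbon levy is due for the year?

January 1 – March 31, 2024: 91 days × 60 tonnes/day = 5,460 tonnes at £43.23/tonne → £236,035.80
April 1 – September 7, 2024: 160 days × 60 tonnes/day = 9,600 tonnes at £32.14/tonne → £308,544.00
September 8 – December 31, 2024: 115 days × 60 tonnes/day = 6,900 tonnes at £24.77/tonne → £170,913.00

£715,492.80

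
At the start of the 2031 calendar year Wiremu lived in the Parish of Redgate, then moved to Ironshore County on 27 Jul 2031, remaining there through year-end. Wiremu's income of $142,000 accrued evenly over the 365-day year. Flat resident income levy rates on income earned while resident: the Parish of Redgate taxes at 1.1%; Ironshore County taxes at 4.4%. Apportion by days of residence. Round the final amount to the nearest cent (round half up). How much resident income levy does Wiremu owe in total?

$3,590.46

The Parish of Redgate, 1 Jan – 26 Jul 2031: 207 days → $142,000 × 1.1% × 207/365 = $885.8466
Ironshore County, 27 Jul – 31 Dec 2031: 158 days → $142,000 × 4.4% × 158/365 = $2,704.6137
Total = $3,590.4603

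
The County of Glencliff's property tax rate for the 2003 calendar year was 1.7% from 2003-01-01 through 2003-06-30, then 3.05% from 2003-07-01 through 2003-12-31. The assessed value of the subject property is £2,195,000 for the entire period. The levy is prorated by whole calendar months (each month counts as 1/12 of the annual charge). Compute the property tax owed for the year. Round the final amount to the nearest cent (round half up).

£52,131.25

2003-01-01 to 2003-06-30: 6 months at 1.7% → £2,195,000 × 1.7% × 6/12 = £18,657.5000
2003-07-01 to 2003-12-31: 6 months at 3.05% → £2,195,000 × 3.05% × 6/12 = £33,473.7500
Total = £52,131.2500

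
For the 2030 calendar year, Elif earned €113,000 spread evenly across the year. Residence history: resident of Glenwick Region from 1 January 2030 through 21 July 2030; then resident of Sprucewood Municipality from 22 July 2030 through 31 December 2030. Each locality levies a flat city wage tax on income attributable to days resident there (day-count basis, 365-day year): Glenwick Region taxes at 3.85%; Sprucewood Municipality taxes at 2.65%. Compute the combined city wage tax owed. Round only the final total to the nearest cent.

€3,744.94

Glenwick Region, 1 January – 21 July 2030: 202 days → €113,000 × 3.85% × 202/365 = €2,407.6740
Sprucewood Municipality, 22 July – 31 December 2030: 163 days → €113,000 × 2.65% × 163/365 = €1,337.2699
Total = €3,744.9438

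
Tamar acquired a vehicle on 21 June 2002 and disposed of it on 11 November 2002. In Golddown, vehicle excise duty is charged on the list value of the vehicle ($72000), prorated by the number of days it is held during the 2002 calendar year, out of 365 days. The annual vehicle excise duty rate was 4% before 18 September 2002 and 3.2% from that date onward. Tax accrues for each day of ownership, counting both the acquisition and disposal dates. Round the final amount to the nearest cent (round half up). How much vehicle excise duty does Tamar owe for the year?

$1049.42

21 June – 17 September 2002: 89 days at 4% → $72000 × 4% × 89/365 = $702.2466
18 September – 11 November 2002: 55 days at 3.2% → $72000 × 3.2% × 55/365 = $347.1781
Total = $1049.4247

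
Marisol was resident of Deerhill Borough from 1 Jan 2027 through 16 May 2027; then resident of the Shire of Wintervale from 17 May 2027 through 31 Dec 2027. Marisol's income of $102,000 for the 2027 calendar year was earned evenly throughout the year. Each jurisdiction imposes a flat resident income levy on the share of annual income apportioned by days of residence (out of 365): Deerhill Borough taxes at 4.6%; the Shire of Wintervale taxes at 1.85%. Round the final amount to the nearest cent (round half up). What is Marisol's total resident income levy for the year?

Deerhill Borough, 1 Jan – 16 May 2027: 136 days → $102,000 × 4.6% × 136/365 = $1,748.2521
The Shire of Wintervale, 17 May – 31 Dec 2027: 229 days → $102,000 × 1.85% × 229/365 = $1,183.8986
Total = $2,932.1507

$2,932.15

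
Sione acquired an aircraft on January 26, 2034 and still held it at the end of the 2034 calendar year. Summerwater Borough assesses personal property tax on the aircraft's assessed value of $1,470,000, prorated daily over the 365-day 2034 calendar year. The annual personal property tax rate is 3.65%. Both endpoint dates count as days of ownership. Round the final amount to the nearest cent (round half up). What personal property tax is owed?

$49,980.00

Days held (January 26 – December 31, 2034): 340 out of 365
Tax = $1,470,000 × 3.65% × 340/365 = $49,980.0000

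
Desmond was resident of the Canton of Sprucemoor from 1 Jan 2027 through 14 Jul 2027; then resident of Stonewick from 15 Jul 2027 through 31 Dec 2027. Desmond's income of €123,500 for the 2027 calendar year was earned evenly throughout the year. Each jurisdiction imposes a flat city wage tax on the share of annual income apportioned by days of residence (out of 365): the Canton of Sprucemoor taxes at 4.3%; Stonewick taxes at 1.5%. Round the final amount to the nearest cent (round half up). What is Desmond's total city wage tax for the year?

The Canton of Sprucemoor, 1 Jan – 14 Jul 2027: 195 days → €123,500 × 4.3% × 195/365 = €2,837.1164
Stonewick, 15 Jul – 31 Dec 2027: 170 days → €123,500 × 1.5% × 170/365 = €862.8082
Total = €3,699.9247

€3,699.92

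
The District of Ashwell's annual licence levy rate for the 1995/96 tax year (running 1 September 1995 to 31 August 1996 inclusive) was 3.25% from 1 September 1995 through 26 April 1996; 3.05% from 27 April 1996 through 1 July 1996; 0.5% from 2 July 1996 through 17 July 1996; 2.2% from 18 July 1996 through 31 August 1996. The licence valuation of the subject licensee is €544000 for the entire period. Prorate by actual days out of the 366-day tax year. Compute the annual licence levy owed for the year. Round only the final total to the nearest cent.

€16127.52

1 September 1995 – 26 April 1996: 239 days at 3.25% → €544000 × 3.25% × 239/366 = €11545.1366
27 April – 1 July 1996: 66 days at 3.05% → €544000 × 3.05% × 66/366 = €2992.0000
2 July – 17 July 1996: 16 days at 0.5% → €544000 × 0.5% × 16/366 = €118.9071
18 July – 31 August 1996: 45 days at 2.2% → €544000 × 2.2% × 45/366 = €1471.4754
Total = €16127.5191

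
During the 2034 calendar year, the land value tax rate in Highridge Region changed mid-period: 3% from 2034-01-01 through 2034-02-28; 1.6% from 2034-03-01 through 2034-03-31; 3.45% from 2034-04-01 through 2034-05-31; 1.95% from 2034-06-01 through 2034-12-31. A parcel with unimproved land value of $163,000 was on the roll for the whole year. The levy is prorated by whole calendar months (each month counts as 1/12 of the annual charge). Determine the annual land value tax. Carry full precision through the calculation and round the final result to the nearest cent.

2034-01-01 to 2034-02-28: 2 months at 3% → $163,000 × 3% × 2/12 = $815.0000
2034-03-01 to 2034-03-31: 1 month at 1.6% → $163,000 × 1.6% × 1/12 = $217.3333
2034-04-01 to 2034-05-31: 2 months at 3.45% → $163,000 × 3.45% × 2/12 = $937.2500
2034-06-01 to 2034-12-31: 7 months at 1.95% → $163,000 × 1.95% × 7/12 = $1,854.1250
Total = $3,823.7083

$3,823.71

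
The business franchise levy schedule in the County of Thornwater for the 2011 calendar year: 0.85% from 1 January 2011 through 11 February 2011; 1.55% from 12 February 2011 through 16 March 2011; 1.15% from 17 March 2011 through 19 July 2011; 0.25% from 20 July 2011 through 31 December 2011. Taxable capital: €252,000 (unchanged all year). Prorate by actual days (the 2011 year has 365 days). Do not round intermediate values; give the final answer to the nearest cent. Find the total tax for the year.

€1,876.88

1 January – 11 February 2011: 42 days at 0.85% → €252,000 × 0.85% × 42/365 = €246.4767
12 February – 16 March 2011: 33 days at 1.55% → €252,000 × 1.55% × 33/365 = €353.1452
17 March – 19 July 2011: 125 days at 1.15% → €252,000 × 1.15% × 125/365 = €992.4658
20 July – 31 December 2011: 165 days at 0.25% → €252,000 × 0.25% × 165/365 = €284.7945
Total = €1,876.8822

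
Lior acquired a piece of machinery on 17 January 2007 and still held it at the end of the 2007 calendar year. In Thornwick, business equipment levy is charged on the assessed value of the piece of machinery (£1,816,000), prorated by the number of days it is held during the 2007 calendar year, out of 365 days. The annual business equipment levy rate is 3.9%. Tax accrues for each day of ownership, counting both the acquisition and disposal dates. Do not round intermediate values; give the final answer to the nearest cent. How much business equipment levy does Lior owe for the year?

Days held (17 January – 31 December 2007): 349 out of 365
Tax = £1,816,000 × 3.9% × 349/365 = £67,719.3863

£67,719.39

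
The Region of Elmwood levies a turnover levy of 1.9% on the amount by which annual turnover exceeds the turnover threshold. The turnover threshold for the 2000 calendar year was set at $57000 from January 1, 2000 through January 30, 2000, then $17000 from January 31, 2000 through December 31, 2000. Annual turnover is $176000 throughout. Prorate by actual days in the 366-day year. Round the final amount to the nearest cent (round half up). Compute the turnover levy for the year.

$2958.70

January 1 – January 30, 2000: 30 days, exemption $57000 → ($176000 − $57000) × 1.9% × 30/366 = $185.3279
January 31 – December 31, 2000: 336 days, exemption $17000 → ($176000 − $17000) × 1.9% × 336/366 = $2773.3770
Total = $2958.7049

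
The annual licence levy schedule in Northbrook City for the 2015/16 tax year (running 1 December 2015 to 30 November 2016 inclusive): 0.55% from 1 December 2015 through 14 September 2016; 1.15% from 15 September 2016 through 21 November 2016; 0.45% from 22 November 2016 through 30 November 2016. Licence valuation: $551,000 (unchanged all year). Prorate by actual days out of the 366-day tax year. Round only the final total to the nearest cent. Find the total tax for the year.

1 December 2015 – 14 September 2016: 289 days at 0.55% → $551,000 × 0.55% × 289/366 = $2,392.9358
15 September – 21 November 2016: 68 days at 1.15% → $551,000 × 1.15% × 68/366 = $1,177.2732
22 November – 30 November 2016: 9 days at 0.45% → $551,000 × 0.45% × 9/366 = $60.9713
Total = $3,631.1803

$3,631.18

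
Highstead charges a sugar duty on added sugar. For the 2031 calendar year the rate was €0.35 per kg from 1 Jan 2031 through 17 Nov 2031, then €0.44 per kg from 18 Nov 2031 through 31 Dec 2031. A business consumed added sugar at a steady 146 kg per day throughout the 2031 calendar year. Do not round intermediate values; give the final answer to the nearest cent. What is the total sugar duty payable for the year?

1 Jan – 17 Nov 2031: 321 days × 146 kg/day = 46,866 kg at €0.35/kg → €16403.10
18 Nov – 31 Dec 2031: 44 days × 146 kg/day = 6,424 kg at €0.44/kg → €2826.56

€19229.66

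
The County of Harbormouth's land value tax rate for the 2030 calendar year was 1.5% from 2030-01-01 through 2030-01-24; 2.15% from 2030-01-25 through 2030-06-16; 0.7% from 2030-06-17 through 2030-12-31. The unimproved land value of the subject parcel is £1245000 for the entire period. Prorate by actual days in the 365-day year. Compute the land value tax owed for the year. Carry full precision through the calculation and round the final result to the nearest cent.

2030-01-01 to 2030-01-24: 24 days at 1.5% → £1245000 × 1.5% × 24/365 = £1227.9452
2030-01-25 to 2030-06-16: 143 days at 2.15% → £1245000 × 2.15% × 143/365 = £10486.9932
2030-06-17 to 2030-12-31: 198 days at 0.7% → £1245000 × 0.7% × 198/365 = £4727.5890
Total = £16442.5274

£16442.53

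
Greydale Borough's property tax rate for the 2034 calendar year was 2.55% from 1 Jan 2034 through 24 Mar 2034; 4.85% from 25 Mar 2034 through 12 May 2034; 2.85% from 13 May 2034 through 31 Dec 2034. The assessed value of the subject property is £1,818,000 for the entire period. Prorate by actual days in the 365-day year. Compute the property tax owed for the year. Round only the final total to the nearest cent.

1 Jan – 24 Mar 2034: 83 days at 2.55% → £1,818,000 × 2.55% × 83/365 = £10,541.9096
25 Mar – 12 May 2034: 49 days at 4.85% → £1,818,000 × 4.85% × 49/365 = £11,836.9233
13 May – 31 Dec 2034: 233 days at 2.85% → £1,818,000 × 2.85% × 233/365 = £33,075.1479
Total = £55,453.9808

£55,453.98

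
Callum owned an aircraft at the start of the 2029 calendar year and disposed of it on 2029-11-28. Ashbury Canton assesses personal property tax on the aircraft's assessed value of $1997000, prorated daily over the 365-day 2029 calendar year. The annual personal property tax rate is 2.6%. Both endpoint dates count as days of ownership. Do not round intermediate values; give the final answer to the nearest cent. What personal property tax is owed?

$47227.68

Days held (2029-01-01 to 2029-11-28): 332 out of 365
Tax = $1997000 × 2.6% × 332/365 = $47227.6822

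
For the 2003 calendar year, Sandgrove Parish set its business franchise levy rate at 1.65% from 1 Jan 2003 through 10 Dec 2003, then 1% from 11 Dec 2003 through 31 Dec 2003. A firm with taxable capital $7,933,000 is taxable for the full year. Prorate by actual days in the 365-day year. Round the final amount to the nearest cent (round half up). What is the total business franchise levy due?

1 Jan – 10 Dec 2003: 344 days at 1.65% → $7,933,000 × 1.65% × 344/365 = $123,363.5836
11 Dec – 31 Dec 2003: 21 days at 1% → $7,933,000 × 1% × 21/365 = $4,564.1918
Total = $127,927.7753

$127,927.78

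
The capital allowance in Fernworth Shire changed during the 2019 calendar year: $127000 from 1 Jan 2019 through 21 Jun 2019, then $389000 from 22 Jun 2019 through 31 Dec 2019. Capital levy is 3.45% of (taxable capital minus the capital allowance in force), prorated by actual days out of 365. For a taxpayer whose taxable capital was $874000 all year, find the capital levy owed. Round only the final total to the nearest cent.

$20991.97

1 Jan – 21 Jun 2019: 172 days, exemption $127000 → ($874000 − $127000) × 3.45% × 172/365 = $12144.3781
22 Jun – 31 Dec 2019: 193 days, exemption $389000 → ($874000 − $389000) × 3.45% × 193/365 = $8847.5959
Total = $20991.9740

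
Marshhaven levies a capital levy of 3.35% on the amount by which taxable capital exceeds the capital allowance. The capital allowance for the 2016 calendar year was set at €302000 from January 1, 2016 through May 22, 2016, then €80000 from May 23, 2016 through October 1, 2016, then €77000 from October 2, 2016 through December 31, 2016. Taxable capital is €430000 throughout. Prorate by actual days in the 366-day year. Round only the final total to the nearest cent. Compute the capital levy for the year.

€8844.27

January 1 – May 22, 2016: 143 days, exemption €302000 → (€430000 − €302000) × 3.35% × 143/366 = €1675.3661
May 23 – October 1, 2016: 132 days, exemption €80000 → (€430000 − €80000) × 3.35% × 132/366 = €4228.6885
October 2 – December 31, 2016: 91 days, exemption €77000 → (€430000 − €77000) × 3.35% × 91/366 = €2940.2199
Total = €8844.2746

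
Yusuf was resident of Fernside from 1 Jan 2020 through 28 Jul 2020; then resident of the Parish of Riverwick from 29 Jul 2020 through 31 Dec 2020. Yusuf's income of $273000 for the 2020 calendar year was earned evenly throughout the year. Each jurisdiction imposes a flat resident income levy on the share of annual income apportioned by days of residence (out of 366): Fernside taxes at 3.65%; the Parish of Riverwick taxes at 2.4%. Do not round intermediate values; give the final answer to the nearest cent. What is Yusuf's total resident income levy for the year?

Fernside, 1 Jan – 28 Jul 2020: 210 days → $273000 × 3.65% × 210/366 = $5717.3361
The Parish of Riverwick, 29 Jul – 31 Dec 2020: 156 days → $273000 × 2.4% × 156/366 = $2792.6557
Total = $8509.9918

$8509.99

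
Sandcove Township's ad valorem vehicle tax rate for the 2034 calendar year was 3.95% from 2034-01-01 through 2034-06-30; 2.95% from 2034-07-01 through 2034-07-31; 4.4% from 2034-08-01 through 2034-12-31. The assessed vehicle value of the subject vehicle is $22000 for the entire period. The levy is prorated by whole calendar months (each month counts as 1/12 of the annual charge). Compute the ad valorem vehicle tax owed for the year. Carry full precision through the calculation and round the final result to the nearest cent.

$891.92

2034-01-01 to 2034-06-30: 6 months at 3.95% → $22000 × 3.95% × 6/12 = $434.5000
2034-07-01 to 2034-07-31: 1 month at 2.95% → $22000 × 2.95% × 1/12 = $54.0833
2034-08-01 to 2034-12-31: 5 months at 4.4% → $22000 × 4.4% × 5/12 = $403.3333
Total = $891.9167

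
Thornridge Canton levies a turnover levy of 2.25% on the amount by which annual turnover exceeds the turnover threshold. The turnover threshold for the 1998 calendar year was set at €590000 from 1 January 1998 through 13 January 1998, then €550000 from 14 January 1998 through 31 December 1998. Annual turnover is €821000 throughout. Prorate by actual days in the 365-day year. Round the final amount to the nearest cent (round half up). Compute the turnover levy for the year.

1 January – 13 January 1998: 13 days, exemption €590000 → (€821000 − €590000) × 2.25% × 13/365 = €185.1164
14 January – 31 December 1998: 352 days, exemption €550000 → (€821000 − €550000) × 2.25% × 352/365 = €5880.3288
Total = €6065.4452

€6065.45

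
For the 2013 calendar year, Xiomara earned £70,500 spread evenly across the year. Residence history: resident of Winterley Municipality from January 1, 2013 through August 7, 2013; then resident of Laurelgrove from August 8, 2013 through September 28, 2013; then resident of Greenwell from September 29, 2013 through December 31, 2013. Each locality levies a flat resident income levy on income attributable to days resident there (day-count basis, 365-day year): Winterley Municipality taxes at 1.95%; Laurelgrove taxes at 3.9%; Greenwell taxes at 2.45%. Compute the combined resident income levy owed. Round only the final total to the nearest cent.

Winterley Municipality, January 1 – August 7, 2013: 219 days → £70,500 × 1.95% × 219/365 = £824.8500
Laurelgrove, August 8 – September 28, 2013: 52 days → £70,500 × 3.9% × 52/365 = £391.7096
Greenwell, September 29 – December 31, 2013: 94 days → £70,500 × 2.45% × 94/365 = £444.8260
Total = £1,661.3856

£1,661.39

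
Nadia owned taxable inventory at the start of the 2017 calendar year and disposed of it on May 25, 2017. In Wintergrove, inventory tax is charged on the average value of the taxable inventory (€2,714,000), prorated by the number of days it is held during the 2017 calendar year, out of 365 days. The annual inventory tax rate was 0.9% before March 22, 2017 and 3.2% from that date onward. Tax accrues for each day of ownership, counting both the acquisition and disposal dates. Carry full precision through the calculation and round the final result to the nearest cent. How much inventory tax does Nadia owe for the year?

€20,819.73

January 1 – March 21, 2017: 80 days at 0.9% → €2,714,000 × 0.9% × 80/365 = €5,353.6438
March 22 – May 25, 2017: 65 days at 3.2% → €2,714,000 × 3.2% × 65/365 = €15,466.0822
Total = €20,819.7260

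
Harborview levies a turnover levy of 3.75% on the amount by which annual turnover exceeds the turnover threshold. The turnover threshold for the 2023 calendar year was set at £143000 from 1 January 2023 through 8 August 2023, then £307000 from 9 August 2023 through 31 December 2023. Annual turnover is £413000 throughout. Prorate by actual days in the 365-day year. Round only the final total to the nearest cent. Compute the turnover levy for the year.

1 January – 8 August 2023: 220 days, exemption £143000 → (£413000 − £143000) × 3.75% × 220/365 = £6102.7397
9 August – 31 December 2023: 145 days, exemption £307000 → (£413000 − £307000) × 3.75% × 145/365 = £1579.1096
Total = £7681.8493

£7681.85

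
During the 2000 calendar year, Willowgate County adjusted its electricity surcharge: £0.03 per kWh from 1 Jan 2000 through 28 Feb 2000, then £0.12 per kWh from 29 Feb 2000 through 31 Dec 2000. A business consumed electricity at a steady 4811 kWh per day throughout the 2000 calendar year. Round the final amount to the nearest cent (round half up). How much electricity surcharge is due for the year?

1 Jan – 28 Feb 2000: 59 days × 4811 kWh/day = 283,849 kWh at £0.03/kWh → £8,515.47
29 Feb – 31 Dec 2000: 307 days × 4811 kWh/day = 1,476,977 kWh at £0.12/kWh → £177,237.24

£185,752.71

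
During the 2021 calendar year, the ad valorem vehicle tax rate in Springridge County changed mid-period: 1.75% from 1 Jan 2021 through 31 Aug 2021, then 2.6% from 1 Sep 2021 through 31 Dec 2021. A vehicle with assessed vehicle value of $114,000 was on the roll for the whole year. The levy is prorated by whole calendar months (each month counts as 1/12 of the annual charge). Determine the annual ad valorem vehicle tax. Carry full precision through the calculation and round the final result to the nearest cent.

$2,318.00

1 Jan – 31 Aug 2021: 8 months at 1.75% → $114,000 × 1.75% × 8/12 = $1,330.0000
1 Sep – 31 Dec 2021: 4 months at 2.6% → $114,000 × 2.6% × 4/12 = $988.0000
Total = $2,318.0000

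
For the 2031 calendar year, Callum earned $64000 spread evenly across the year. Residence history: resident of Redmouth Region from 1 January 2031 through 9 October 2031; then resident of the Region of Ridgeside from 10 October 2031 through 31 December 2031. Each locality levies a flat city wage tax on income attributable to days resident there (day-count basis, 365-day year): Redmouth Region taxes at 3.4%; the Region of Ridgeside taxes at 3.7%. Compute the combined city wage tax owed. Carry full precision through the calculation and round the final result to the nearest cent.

$2219.66

Redmouth Region, 1 January – 9 October 2031: 282 days → $64000 × 3.4% × 282/365 = $1681.1836
The Region of Ridgeside, 10 October – 31 December 2031: 83 days → $64000 × 3.7% × 83/365 = $538.4767
Total = $2219.6603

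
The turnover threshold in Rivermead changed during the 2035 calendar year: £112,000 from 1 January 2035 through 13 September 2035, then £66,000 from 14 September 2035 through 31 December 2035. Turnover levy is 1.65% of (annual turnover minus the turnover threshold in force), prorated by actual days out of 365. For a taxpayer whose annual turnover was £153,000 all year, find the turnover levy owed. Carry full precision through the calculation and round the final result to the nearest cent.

1 January – 13 September 2035: 256 days, exemption £112,000 → (£153,000 − £112,000) × 1.65% × 256/365 = £474.4767
14 September – 31 December 2035: 109 days, exemption £66,000 → (£153,000 − £66,000) × 1.65% × 109/365 = £428.6836
Total = £903.1603

£903.16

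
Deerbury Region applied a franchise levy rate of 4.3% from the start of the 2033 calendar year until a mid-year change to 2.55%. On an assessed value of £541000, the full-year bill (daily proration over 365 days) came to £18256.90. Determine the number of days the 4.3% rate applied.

172 days

Let d = days at the first rate; then 365 − d days at the second rate.
£541000 × [4.3%·d + 2.55%·(365−d)] / 365 = £18256.90
Solving gives d = 172, so the new rate took effect on 22 June 2033.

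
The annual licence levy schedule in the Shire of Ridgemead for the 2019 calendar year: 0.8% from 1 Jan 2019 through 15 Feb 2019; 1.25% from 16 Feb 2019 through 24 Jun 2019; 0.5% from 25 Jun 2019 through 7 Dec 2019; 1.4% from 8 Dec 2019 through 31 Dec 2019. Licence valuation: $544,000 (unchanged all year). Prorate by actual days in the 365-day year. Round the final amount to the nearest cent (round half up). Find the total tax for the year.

$4,689.58

1 Jan – 15 Feb 2019: 46 days at 0.8% → $544,000 × 0.8% × 46/365 = $548.4712
16 Feb – 24 Jun 2019: 129 days at 1.25% → $544,000 × 1.25% × 129/365 = $2,403.2877
25 Jun – 7 Dec 2019: 166 days at 0.5% → $544,000 × 0.5% × 166/365 = $1,237.0411
8 Dec – 31 Dec 2019: 24 days at 1.4% → $544,000 × 1.4% × 24/365 = $500.7781
Total = $4,689.5781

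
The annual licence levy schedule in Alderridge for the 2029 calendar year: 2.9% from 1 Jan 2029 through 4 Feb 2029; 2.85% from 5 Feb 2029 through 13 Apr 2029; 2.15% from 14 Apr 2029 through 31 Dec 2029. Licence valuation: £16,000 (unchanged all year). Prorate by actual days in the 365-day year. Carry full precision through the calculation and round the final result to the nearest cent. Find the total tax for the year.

1 Jan – 4 Feb 2029: 35 days at 2.9% → £16,000 × 2.9% × 35/365 = £44.4932
5 Feb – 13 Apr 2029: 68 days at 2.85% → £16,000 × 2.85% × 68/365 = £84.9534
14 Apr – 31 Dec 2029: 262 days at 2.15% → £16,000 × 2.15% × 262/365 = £246.9260
Total = £376.3726

£376.37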